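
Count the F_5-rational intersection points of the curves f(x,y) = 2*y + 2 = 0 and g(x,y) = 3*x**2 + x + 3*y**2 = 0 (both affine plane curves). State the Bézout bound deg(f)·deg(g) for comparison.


Common zeros: {(4, 4)}; count = 1; Bézout bound = 2.

deg(f) = 1, deg(g) = 2, so Bézout bound = 2.
Scan x ∈ F_5. For each x, list the y ∈ F_5 with f(x, y) ≡ 0 and those with g(x, y) ≡ 0 (mod 5); the common zeros in that column are the intersection.
  x = 0: f ≡ 0 at y ∈ {4}; g ≡ 0 at y ∈ {0}; common: ∅.
  x = 1: f ≡ 0 at y ∈ {4}; g ≡ 0 at y ∈ ∅; common: ∅.
  x = 2: f ≡ 0 at y ∈ {4}; g ≡ 0 at y ∈ ∅; common: ∅.
  x = 3: f ≡ 0 at y ∈ {4}; g ≡ 0 at y ∈ {0}; common: ∅.
  x = 4: f ≡ 0 at y ∈ {4}; g ≡ 0 at y ∈ {1, 4}; common: {4}.
Collecting: common zeros = {(4, 4)}, so the count is 1.
Comparison with the Bézout bound: 1 ≤ 2 = deg(f)·deg(g), as expected for curves with no common component (the affine F_5-count falls short of the bound because intersections may lie at infinity, over extension fields, or carry multiplicity).


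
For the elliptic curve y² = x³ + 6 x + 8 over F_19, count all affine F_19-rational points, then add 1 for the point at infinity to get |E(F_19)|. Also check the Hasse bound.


Affine points = {(2, 3), (2, 16), (4, 1), (4, 18), (5, 7), (5, 12), (8, 6), (8, 13), (10, 2), (10, 17), (14, 9), (14, 10), (16, 1), (16, 18), (17, 8), (17, 11), (18, 1), (18, 18)}; affine count = 18; |E(F_19)| = 19.

Discriminant check: Δ ∝ 4a³ + 27b² = 4·6³ + 27·8² = 4·216 + 27·64 ≡ 8 (mod 19). Nonzero ⇒ E is nonsingular.
For each x ∈ F_19, compute rhs = x³ + 6·x + 8 mod 19, then count y ∈ F_19 with y² ≡ rhs.
  x = 0: rhs = 8, matching y values: none (0 points).
  x = 1: rhs = 15, matching y values: none (0 points).
  x = 2: rhs = 9, matching y values: 3, 16 (2 points).
  x = 3: rhs = 15, matching y values: none (0 points).
  x = 4: rhs = 1, matching y values: 1, 18 (2 points).
  x = 5: rhs = 11, matching y values: 7, 12 (2 points).
  x = 6: rhs = 13, matching y values: none (0 points).
  x = 7: rhs = 13, matching y values: none (0 points).
  x = 8: rhs = 17, matching y values: 6, 13 (2 points).
  x = 9: rhs = 12, matching y values: none (0 points).
  x = 10: rhs = 4, matching y values: 2, 17 (2 points).
  x = 11: rhs = 18, matching y values: none (0 points).
  x = 12: rhs = 3, matching y values: none (0 points).
  x = 13: rhs = 3, matching y values: none (0 points).
  x = 14: rhs = 5, matching y values: 9, 10 (2 points).
  x = 15: rhs = 15, matching y values: none (0 points).
  x = 16: rhs = 1, matching y values: 1, 18 (2 points).
  x = 17: rhs = 7, matching y values: 8, 11 (2 points).
  x = 18: rhs = 1, matching y values: 1, 18 (2 points).
Total affine count: 18.
Full point count |E(F_19)| = 18 + 1 = 19.
Hasse bound: |19 − (19+1)| = |-1| = 1 ≤ 2√19 ≈ 8.7178 ✓.


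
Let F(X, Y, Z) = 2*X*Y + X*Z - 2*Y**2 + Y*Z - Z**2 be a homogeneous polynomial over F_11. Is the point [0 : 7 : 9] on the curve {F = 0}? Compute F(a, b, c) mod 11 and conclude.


F(0,7,9) ≡ 5 (mod 11); P is NOT on the curve.

Evaluate F(0, 7, 9) term-by-term (mod 11).
  2*X*Y ↦ 2·0·7·1 = 0
  X*Z ↦ 1·0·1·9 = 0
  -2*Y**2 ↦ -2·1·49·1 = -98
  Y*Z ↦ 1·1·7·9 = 63
  -Z**2 ↦ -1·1·1·81 = -81
Sum: F(0, 7, 9) = (0) + (0) + (-98) + (63) + (-81) = -116.
Reducing mod 11: -116 ≡ 5 (mod 11).
Since F(a, b, c) ≡ 5 ≠ 0 (mod 11), P does NOT lie on the curve.


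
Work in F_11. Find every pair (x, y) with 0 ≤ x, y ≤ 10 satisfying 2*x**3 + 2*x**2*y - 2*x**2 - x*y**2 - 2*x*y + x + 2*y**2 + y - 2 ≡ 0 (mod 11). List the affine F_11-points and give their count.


Affine F_11-points: {(1, 3), (1, 7), (2, 5), (3, 5), (3, 8), (4, 1), (4, 6), (5, 4), (5, 6), (7, 3), (8, 0), (8, 6), (9, 1), (9, 4)}; count = 14.

For each of the 121 pairs (x, y) ∈ F_11², evaluate f(x, y) mod 11. Record the zeros.
  x = 0: [0↦9, 1↦1, 2↦8, 3↦8, 4↦1, 5↦9, 6↦10, 7↦4, 8↦2, 9↦4, 10↦10]  zeros at y ∈ ∅
  x = 1: [0↦10, 1↦1, 2↦5, 3↦0, 4↦8, 5↦7, 6↦8, 7↦0, 8↦5, 9↦1, 10↦10]  zeros at y ∈ {3, 7}
  x = 2: [0↦8, 1↦2, 2↦7, 3↦1, 4↦6, 5↦0, 6↦5, 7↦10, 8↦4, 9↦9, 10↦3]  zeros at y ∈ {5}
  x = 3: [0↦4, 1↦5, 2↦4, 3↦1, 4↦7, 5↦0, 6↦2, 7↦2, 8↦0, 9↦7, 10↦1]  zeros at y ∈ {5, 8}
  x = 4: [0↦10, 1↦0, 2↦8, 3↦1, 4↦1, 5↦8, 6↦0, 7↦10, 8↦5, 9↦7, 10↦5]  zeros at y ∈ {1, 6}
  x = 5: [0↦5, 1↦10, 2↦9, 3↦2, 4↦0, 5↦3, 6↦0, 7↦2, 8↦9, 9↦10, 10↦5]  zeros at y ∈ {4, 6}
  x = 6: [0↦1, 1↦3, 2↦8, 3↦5, 4↦5, 5↦8, 6↦3, 7↦1, 8↦2, 9↦6, 10↦2]  zeros at y ∈ ∅
  x = 7: [0↦10, 1↦2, 2↦6, 3↦0, 4↦6, 5↦2, 6↦10, 7↦8, 8↦7, 9↦7, 10↦8]  zeros at y ∈ {3}
  x = 8: [0↦0, 1↦8, 2↦4, 3↦10, 4↦4, 5↦8, 6↦0, 7↦2, 8↦3, 9↦3, 10↦2]  zeros at y ∈ {0, 6}
  x = 9: [0↦5, 1↦0, 2↦3, 3↦3, 4↦0, 5↦5, 6↦7, 7↦6, 8↦2, 9↦6, 10↦7]  zeros at y ∈ {1, 4}
  x = 10: [0↦4, 1↦1, 2↦4, 3↦2, 4↦6, 5↦5, 6↦10, 7↦10, 8↦5, 9↦6, 10↦2]  zeros at y ∈ ∅
Collecting zeros: affine points = {(1, 3), (1, 7), (2, 5), (3, 5), (3, 8), (4, 1), (4, 6), (5, 4), (5, 6), (7, 3), (8, 0), (8, 6), (9, 1), (9, 4)}.
Total count |C(F_11)_aff| = 14.


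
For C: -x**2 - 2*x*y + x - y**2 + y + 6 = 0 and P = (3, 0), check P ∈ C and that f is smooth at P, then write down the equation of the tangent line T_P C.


Tangent line at P: -5*x - 5*y + 15 = 0.

Step 1: f(3, 0) = 0, so P lies on C.
Step 2: partial derivatives
  f_x(x, y) = -2*x - 2*y + 1, f_y(x, y) = -2*x - 2*y + 1.
  f_x(P) = -5, f_y(P) = -5 (gradient nonzero, so P is smooth).
Step 3: tangent line at P: -5·(x − 3) + -5·(y − 0) = 0.
Expanding: -5*x - 5*y + 15 = 0.


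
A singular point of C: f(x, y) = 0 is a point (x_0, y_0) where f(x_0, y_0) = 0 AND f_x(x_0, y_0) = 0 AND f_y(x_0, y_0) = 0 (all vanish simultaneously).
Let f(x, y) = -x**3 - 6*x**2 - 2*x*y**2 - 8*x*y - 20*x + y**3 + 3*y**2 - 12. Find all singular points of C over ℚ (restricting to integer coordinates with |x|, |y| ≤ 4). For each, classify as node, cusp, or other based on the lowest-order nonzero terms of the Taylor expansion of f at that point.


Singular points: {(-2, -2)}; classification: cusp.

Compute partial derivatives:
  f_x = -3*x**2 - 12*x - 2*y**2 - 8*y - 20.
  f_y = -4*x*y - 8*x + 3*y**2 + 6*y.
Scan x_0 ∈ {−4, ..., 4}. For each x_0, f_y(x_0, y) is a polynomial in y; find its integer roots y ∈ {−4, ..., 4}, then test f_x and f at those candidates.
  x = -4: f_y(-4, y) = 3*y**2 + 22*y + 32; vanishes at y ∈ {-2}. (-4, -2): f_x = -12 ≠ 0.
  x = -3: f_y(-3, y) = 3*y**2 + 18*y + 24; vanishes at y ∈ {-4, -2}. (-3, -4): f_x = -11 ≠ 0; (-3, -2): f_x = -3 ≠ 0.
  x = -2: f_y(-2, y) = 3*y**2 + 14*y + 16; vanishes at y ∈ {-2}. (-2, -2): f_x = 0, f = 0 — SINGULAR.
  x = -1: f_y(-1, y) = 3*y**2 + 10*y + 8; vanishes at y ∈ {-2}. (-1, -2): f_x = -3 ≠ 0.
  x = 0: f_y(0, y) = 3*y**2 + 6*y; vanishes at y ∈ {-2, 0}. (0, -2): f_x = -12 ≠ 0; (0, 0): f_x = -20 ≠ 0.
  x = 1: f_y(1, y) = 3*y**2 + 2*y - 8; vanishes at y ∈ {-2}. (1, -2): f_x = -27 ≠ 0.
  x = 2: f_y(2, y) = 3*y**2 - 2*y - 16; vanishes at y ∈ {-2}. (2, -2): f_x = -48 ≠ 0.
  x = 3: f_y(3, y) = 3*y**2 - 6*y - 24; vanishes at y ∈ {-2, 4}. (3, -2): f_x = -75 ≠ 0; (3, 4): f_x = -147 ≠ 0.
  x = 4: f_y(4, y) = 3*y**2 - 10*y - 32; vanishes at y ∈ {-2}. (4, -2): f_x = -108 ≠ 0.
Only singular point on the grid: (-2, -2).
Classify: substitute x = -2 + u, y = -2 + v and expand: f = -u**3 - 2*u*v**2 + v**3 + v**2.
No constant or linear terms (consistent with a singular point). Quadratic part: v**2. Cubic part: -u**3 - 2*u*v**2 + v**3.
The quadratic part v**2 is a perfect square, so there is a single (double) tangent line v = 0, i.e. y = -2. Restricting the cubic part to that line (v = 0) leaves -u**3 ≠ 0, so f is not divisible by v and the branch is v² ≈ u**3 to lowest order — this is a cusp.
Classification: cusp.


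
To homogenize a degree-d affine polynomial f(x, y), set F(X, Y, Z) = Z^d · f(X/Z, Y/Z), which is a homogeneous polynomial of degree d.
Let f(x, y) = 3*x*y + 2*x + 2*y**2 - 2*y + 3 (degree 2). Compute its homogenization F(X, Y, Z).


F(X, Y, Z) = 3*X*Y + 2*X*Z + 2*Y**2 - 2*Y*Z + 3*Z**2

deg(f) = 2.
Substitute x = X/Z, y = Y/Z into f, then multiply by Z^2.
  monomial 3·x^1·y^1 ↦ 3·X^1·Y^1·Z^0.
  monomial 2·x^1·y^0 ↦ 2·X^1·Y^0·Z^1.
  monomial 2·x^0·y^2 ↦ 2·X^0·Y^2·Z^0.
  monomial -2·x^0·y^1 ↦ -2·X^0·Y^1·Z^1.
  monomial 3·x^0·y^0 ↦ 3·X^0·Y^0·Z^2.
Collecting: F(X, Y, Z) = 3*X*Y + 2*X*Z + 2*Y**2 - 2*Y*Z + 3*Z**2.


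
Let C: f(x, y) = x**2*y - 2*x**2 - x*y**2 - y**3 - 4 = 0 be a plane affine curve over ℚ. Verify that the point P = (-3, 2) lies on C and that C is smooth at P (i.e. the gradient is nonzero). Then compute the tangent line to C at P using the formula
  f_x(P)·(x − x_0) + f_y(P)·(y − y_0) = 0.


Tangent line at P: -4*x + 9*y - 30 = 0.

Step 1: f(-3, 2) = 0, so P lies on C.
Step 2: partial derivatives
  f_x(x, y) = 2*x*y - 4*x - y**2, f_y(x, y) = x**2 - 2*x*y - 3*y**2.
  f_x(P) = -4, f_y(P) = 9 (gradient nonzero, so P is smooth).
Step 3: tangent line at P: -4·(x − -3) + 9·(y − 2) = 0.
Expanding: -4*x + 9*y - 30 = 0.


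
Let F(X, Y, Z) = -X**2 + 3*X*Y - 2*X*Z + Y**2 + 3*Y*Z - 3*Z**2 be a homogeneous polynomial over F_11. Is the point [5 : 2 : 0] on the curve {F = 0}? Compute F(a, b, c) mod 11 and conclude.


F(5,2,0) ≡ 9 (mod 11); P is NOT on the curve.

Evaluate F(5, 2, 0) term-by-term (mod 11).
  -X**2 ↦ -1·25·1·1 = -25
  3*X*Y ↦ 3·5·2·1 = 30
  -2*X*Z ↦ -2·5·1·0 = 0
  Y**2 ↦ 1·1·4·1 = 4
  3*Y*Z ↦ 3·1·2·0 = 0
  -3*Z**2 ↦ -3·1·1·0 = 0
Sum: F(5, 2, 0) = (-25) + (30) + (0) + (4) + (0) + (0) = 9.
Reducing mod 11: 9 ≡ 9 (mod 11).
Since F(a, b, c) ≡ 9 ≠ 0 (mod 11), P does NOT lie on the curve.


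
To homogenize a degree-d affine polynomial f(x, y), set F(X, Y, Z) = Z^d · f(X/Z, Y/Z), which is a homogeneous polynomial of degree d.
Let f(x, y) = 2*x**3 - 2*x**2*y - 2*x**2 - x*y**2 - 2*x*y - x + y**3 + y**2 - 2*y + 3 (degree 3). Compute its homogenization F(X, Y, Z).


F(X, Y, Z) = 2*X**3 - 2*X**2*Y - 2*X**2*Z - X*Y**2 - 2*X*Y*Z - X*Z**2 + Y**3 + Y**2*Z - 2*Y*Z**2 + 3*Z**3

deg(f) = 3.
Substitute x = X/Z, y = Y/Z into f, then multiply by Z^3.
  monomial 2·x^3·y^0 ↦ 2·X^3·Y^0·Z^0.
  monomial -2·x^2·y^1 ↦ -2·X^2·Y^1·Z^0.
  monomial -2·x^2·y^0 ↦ -2·X^2·Y^0·Z^1.
  monomial -1·x^1·y^2 ↦ -1·X^1·Y^2·Z^0.
  monomial -2·x^1·y^1 ↦ -2·X^1·Y^1·Z^1.
  monomial -1·x^1·y^0 ↦ -1·X^1·Y^0·Z^2.
  monomial 1·x^0·y^3 ↦ 1·X^0·Y^3·Z^0.
  monomial 1·x^0·y^2 ↦ 1·X^0·Y^2·Z^1.
  monomial -2·x^0·y^1 ↦ -2·X^0·Y^1·Z^2.
  monomial 3·x^0·y^0 ↦ 3·X^0·Y^0·Z^3.
Collecting: F(X, Y, Z) = 2*X**3 - 2*X**2*Y - 2*X**2*Z - X*Y**2 - 2*X*Y*Z - X*Z**2 + Y**3 + Y**2*Z - 2*Y*Z**2 + 3*Z**3.


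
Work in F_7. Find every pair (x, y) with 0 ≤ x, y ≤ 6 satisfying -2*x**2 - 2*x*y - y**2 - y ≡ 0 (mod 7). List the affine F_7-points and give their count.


Affine F_7-points: {(0, 0), (0, 6), (1, 5), (1, 6), (2, 1), (4, 1), (4, 4), (6, 4)}; count = 8.

For each of the 49 pairs (x, y) ∈ F_7², evaluate f(x, y) mod 7. Record the zeros.
  x = 0: [0↦0, 1↦5, 2↦1, 3↦2, 4↦1, 5↦5, 6↦0]  zeros at y ∈ {0, 6}
  x = 1: [0↦5, 1↦1, 2↦2, 3↦1, 4↦5, 5↦0, 6↦0]  zeros at y ∈ {5, 6}
  x = 2: [0↦6, 1↦0, 2↦6, 3↦3, 4↦5, 5↦5, 6↦3]  zeros at y ∈ {1}
  x = 3: [0↦3, 1↦2, 2↦6, 3↦1, 4↦1, 5↦6, 6↦2]  zeros at y ∈ ∅
  x = 4: [0↦3, 1↦0, 2↦2, 3↦2, 4↦0, 5↦3, 6↦4]  zeros at y ∈ {1, 4}
  x = 5: [0↦6, 1↦1, 2↦1, 3↦6, 4↦2, 5↦3, 6↦2]  zeros at y ∈ ∅
  x = 6: [0↦5, 1↦5, 2↦3, 3↦6, 4↦0, 5↦6, 6↦3]  zeros at y ∈ {4}
Collecting zeros: affine points = {(0, 0), (0, 6), (1, 5), (1, 6), (2, 1), (4, 1), (4, 4), (6, 4)}.
Total count |C(F_7)_aff| = 8.


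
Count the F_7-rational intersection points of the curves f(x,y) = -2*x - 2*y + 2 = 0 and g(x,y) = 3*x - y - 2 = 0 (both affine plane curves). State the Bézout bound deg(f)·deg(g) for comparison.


Common zeros: {(6, 2)}; count = 1; Bézout bound = 1.

deg(f) = 1, deg(g) = 1, so Bézout bound = 1.
Scan x ∈ F_7. For each x, list the y ∈ F_7 with f(x, y) ≡ 0 and those with g(x, y) ≡ 0 (mod 7); the common zeros in that column are the intersection.
  x = 0: f ≡ 0 at y ∈ {1}; g ≡ 0 at y ∈ {5}; common: ∅.
  x = 1: f ≡ 0 at y ∈ {0}; g ≡ 0 at y ∈ {1}; common: ∅.
  x = 2: f ≡ 0 at y ∈ {6}; g ≡ 0 at y ∈ {4}; common: ∅.
  x = 3: f ≡ 0 at y ∈ {5}; g ≡ 0 at y ∈ {0}; common: ∅.
  x = 4: f ≡ 0 at y ∈ {4}; g ≡ 0 at y ∈ {3}; common: ∅.
  x = 5: f ≡ 0 at y ∈ {3}; g ≡ 0 at y ∈ {6}; common: ∅.
  x = 6: f ≡ 0 at y ∈ {2}; g ≡ 0 at y ∈ {2}; common: {2}.
Collecting: common zeros = {(6, 2)}, so the count is 1.
Comparison with the Bézout bound: 1 ≤ 1 = deg(f)·deg(g), as expected for curves with no common component (the bound is attained).


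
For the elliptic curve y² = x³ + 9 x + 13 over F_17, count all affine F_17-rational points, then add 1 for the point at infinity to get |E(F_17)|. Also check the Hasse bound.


Affine points = {(0, 8), (0, 9), (3, 4), (3, 13), (5, 8), (5, 9), (8, 6), (8, 11), (10, 7), (10, 10), (11, 7), (11, 10), (12, 8), (12, 9), (13, 7), (13, 10), (15, 2), (15, 15)}; affine count = 18; |E(F_17)| = 19.

Discriminant check: Δ ∝ 4a³ + 27b² = 4·9³ + 27·13² = 4·729 + 27·169 ≡ 16 (mod 17). Nonzero ⇒ E is nonsingular.
For each x ∈ F_17, compute rhs = x³ + 9·x + 13 mod 17, then count y ∈ F_17 with y² ≡ rhs.
  x = 0: rhs = 13, matching y values: 8, 9 (2 points).
  x = 1: rhs = 6, matching y values: none (0 points).
  x = 2: rhs = 5, matching y values: none (0 points).
  x = 3: rhs = 16, matching y values: 4, 13 (2 points).
  x = 4: rhs = 11, matching y values: none (0 points).
  x = 5: rhs = 13, matching y values: 8, 9 (2 points).
  x = 6: rhs = 11, matching y values: none (0 points).
  x = 7: rhs = 11, matching y values: none (0 points).
  x = 8: rhs = 2, matching y values: 6, 11 (2 points).
  x = 9: rhs = 7, matching y values: none (0 points).
  x = 10: rhs = 15, matching y values: 7, 10 (2 points).
  x = 11: rhs = 15, matching y values: 7, 10 (2 points).
  x = 12: rhs = 13, matching y values: 8, 9 (2 points).
  x = 13: rhs = 15, matching y values: 7, 10 (2 points).
  x = 14: rhs = 10, matching y values: none (0 points).
  x = 15: rhs = 4, matching y values: 2, 15 (2 points).
  x = 16: rhs = 3, matching y values: none (0 points).
Total affine count: 18.
Full point count |E(F_17)| = 18 + 1 = 19.
Hasse bound: |19 − (17+1)| = |1| = 1 ≤ 2√17 ≈ 8.2462 ✓.


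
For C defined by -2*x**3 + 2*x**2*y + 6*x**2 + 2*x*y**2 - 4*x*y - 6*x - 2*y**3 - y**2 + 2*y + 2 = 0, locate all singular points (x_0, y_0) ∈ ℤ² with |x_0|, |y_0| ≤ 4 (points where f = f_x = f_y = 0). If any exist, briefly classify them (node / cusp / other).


Singular points: {(1, 0)}; classification: cusp.

Compute partial derivatives:
  f_x = -6*x**2 + 4*x*y + 12*x + 2*y**2 - 4*y - 6.
  f_y = 2*x**2 + 4*x*y - 4*x - 6*y**2 - 2*y + 2.
Scan x_0 ∈ {−4, ..., 4}. For each x_0, f_y(x_0, y) is a polynomial in y; find its integer roots y ∈ {−4, ..., 4}, then test f_x and f at those candidates.
  x = -4: f_y(-4, y) = -6*y**2 - 18*y + 50; no integer root y with |y| ≤ 4.
  x = -3: f_y(-3, y) = -6*y**2 - 14*y + 32; no integer root y with |y| ≤ 4.
  x = -2: f_y(-2, y) = -6*y**2 - 10*y + 18; no integer root y with |y| ≤ 4.
  x = -1: f_y(-1, y) = -6*y**2 - 6*y + 8; no integer root y with |y| ≤ 4.
  x = 0: f_y(0, y) = -6*y**2 - 2*y + 2; no integer root y with |y| ≤ 4.
  x = 1: f_y(1, y) = -6*y**2 + 2*y; vanishes at y ∈ {0}. (1, 0): f_x = 0, f = 0 — SINGULAR.
  x = 2: f_y(2, y) = -6*y**2 + 6*y + 2; no integer root y with |y| ≤ 4.
  x = 3: f_y(3, y) = -6*y**2 + 10*y + 8; no integer root y with |y| ≤ 4.
  x = 4: f_y(4, y) = -6*y**2 + 14*y + 18; no integer root y with |y| ≤ 4.
Only singular point on the grid: (1, 0).
Classify: substitute x = 1 + u, y = 0 + v and expand: f = -2*u**3 + 2*u**2*v + 2*u*v**2 - 2*v**3 + v**2.
No constant or linear terms (consistent with a singular point). Quadratic part: v**2. Cubic part: -2*u**3 + 2*u**2*v + 2*u*v**2 - 2*v**3.
The quadratic part v**2 is a perfect square, so there is a single (double) tangent line v = 0, i.e. y = 0. Restricting the cubic part to that line (v = 0) leaves -2*u**3 ≠ 0, so f is not divisible by v and the branch is v² ≈ 2*u**3 to lowest order — this is a cusp.
Classification: cusp.


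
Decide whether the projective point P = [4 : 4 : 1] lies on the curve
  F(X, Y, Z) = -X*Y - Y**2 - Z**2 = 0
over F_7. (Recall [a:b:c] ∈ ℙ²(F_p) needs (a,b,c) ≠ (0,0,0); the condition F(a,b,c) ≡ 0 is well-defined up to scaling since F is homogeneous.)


F(4,4,1) ≡ 2 (mod 7); P is NOT on the curve.

Evaluate F(4, 4, 1) term-by-term (mod 7).
  -X*Y ↦ -1·4·4·1 = -16
  -Y**2 ↦ -1·1·16·1 = -16
  -Z**2 ↦ -1·1·1·1 = -1
Sum: F(4, 4, 1) = (-16) + (-16) + (-1) = -33.
Reducing mod 7: -33 ≡ 2 (mod 7).
Since F(a, b, c) ≡ 2 ≠ 0 (mod 7), P does NOT lie on the curve.


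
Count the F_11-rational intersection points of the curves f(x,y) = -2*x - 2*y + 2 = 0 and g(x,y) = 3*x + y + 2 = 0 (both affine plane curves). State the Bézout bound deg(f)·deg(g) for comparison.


Common zeros: {(4, 8)}; count = 1; Bézout bound = 1.

deg(f) = 1, deg(g) = 1, so Bézout bound = 1.
Scan x ∈ F_11. For each x, list the y ∈ F_11 with f(x, y) ≡ 0 and those with g(x, y) ≡ 0 (mod 11); the common zeros in that column are the intersection.
  x = 0: f ≡ 0 at y ∈ {1}; g ≡ 0 at y ∈ {9}; common: ∅.
  x = 1: f ≡ 0 at y ∈ {0}; g ≡ 0 at y ∈ {6}; common: ∅.
  x = 2: f ≡ 0 at y ∈ {10}; g ≡ 0 at y ∈ {3}; common: ∅.
  x = 3: f ≡ 0 at y ∈ {9}; g ≡ 0 at y ∈ {0}; common: ∅.
  x = 4: f ≡ 0 at y ∈ {8}; g ≡ 0 at y ∈ {8}; common: {8}.
  x = 5: f ≡ 0 at y ∈ {7}; g ≡ 0 at y ∈ {5}; common: ∅.
  x = 6: f ≡ 0 at y ∈ {6}; g ≡ 0 at y ∈ {2}; common: ∅.
  x = 7: f ≡ 0 at y ∈ {5}; g ≡ 0 at y ∈ {10}; common: ∅.
  x = 8: f ≡ 0 at y ∈ {4}; g ≡ 0 at y ∈ {7}; common: ∅.
  x = 9: f ≡ 0 at y ∈ {3}; g ≡ 0 at y ∈ {4}; common: ∅.
  x = 10: f ≡ 0 at y ∈ {2}; g ≡ 0 at y ∈ {1}; common: ∅.
Collecting: common zeros = {(4, 8)}, so the count is 1.
Comparison with the Bézout bound: 1 ≤ 1 = deg(f)·deg(g), as expected for curves with no common component (the bound is attained).


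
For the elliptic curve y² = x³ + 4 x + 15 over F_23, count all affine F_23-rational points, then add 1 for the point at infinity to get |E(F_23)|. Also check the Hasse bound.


Affine points = {(2, 10), (2, 13), (3, 10), (3, 13), (4, 7), (4, 16), (6, 5), (6, 18), (7, 8), (7, 15), (14, 3), (14, 20), (15, 0), (16, 9), (16, 14), (18, 10), (18, 13), (19, 2), (19, 21)}; affine count = 19; |E(F_23)| = 20.

Discriminant check: Δ ∝ 4a³ + 27b² = 4·4³ + 27·15² = 4·64 + 27·225 ≡ 6 (mod 23). Nonzero ⇒ E is nonsingular.
For each x ∈ F_23, compute rhs = x³ + 4·x + 15 mod 23, then count y ∈ F_23 with y² ≡ rhs.
  x = 0: rhs = 15, matching y values: none (0 points).
  x = 1: rhs = 20, matching y values: none (0 points).
  x = 2: rhs = 8, matching y values: 10, 13 (2 points).
  x = 3: rhs = 8, matching y values: 10, 13 (2 points).
  x = 4: rhs = 3, matching y values: 7, 16 (2 points).
  x = 5: rhs = 22, matching y values: none (0 points).
  x = 6: rhs = 2, matching y values: 5, 18 (2 points).
  x = 7: rhs = 18, matching y values: 8, 15 (2 points).
  x = 8: rhs = 7, matching y values: none (0 points).
  x = 9: rhs = 21, matching y values: none (0 points).
  x = 10: rhs = 20, matching y values: none (0 points).
  x = 11: rhs = 10, matching y values: none (0 points).
  x = 12: rhs = 20, matching y values: none (0 points).
  x = 13: rhs = 10, matching y values: none (0 points).
  x = 14: rhs = 9, matching y values: 3, 20 (2 points).
  x = 15: rhs = 0, matching y values: 0 (1 points).
  x = 16: rhs = 12, matching y values: 9, 14 (2 points).
  x = 17: rhs = 5, matching y values: none (0 points).
  x = 18: rhs = 8, matching y values: 10, 13 (2 points).
  x = 19: rhs = 4, matching y values: 2, 21 (2 points).
  x = 20: rhs = 22, matching y values: none (0 points).
  x = 21: rhs = 22, matching y values: none (0 points).
  x = 22: rhs = 10, matching y values: none (0 points).
Total affine count: 19.
Full point count |E(F_23)| = 19 + 1 = 20.
Hasse bound: |20 − (23+1)| = |-4| = 4 ≤ 2√23 ≈ 9.5917 ✓.


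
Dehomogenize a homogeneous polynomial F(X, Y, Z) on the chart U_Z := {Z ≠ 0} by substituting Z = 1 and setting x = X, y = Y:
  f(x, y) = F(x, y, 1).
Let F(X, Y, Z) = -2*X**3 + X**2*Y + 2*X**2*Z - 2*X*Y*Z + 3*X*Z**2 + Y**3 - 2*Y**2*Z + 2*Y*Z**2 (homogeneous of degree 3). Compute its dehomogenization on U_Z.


f(x, y) = -2*x**3 + x**2*y + 2*x**2 - 2*x*y + 3*x + y**3 - 2*y**2 + 2*y

On U_Z we set Z = 1. Each monomial c·X^i·Y^j·Z^k in F becomes c·x^i·y^j·1^k = c·x^i·y^j.
Substituting Z = 1: F(X, Y, 1) = -2*x**3 + x**2*y + 2*x**2 - 2*x*y + 3*x + y**3 - 2*y**2 + 2*y.
Note: deg(f) ≤ deg(F) = 3; strict inequality happens when F is divisible by Z (lost terms).


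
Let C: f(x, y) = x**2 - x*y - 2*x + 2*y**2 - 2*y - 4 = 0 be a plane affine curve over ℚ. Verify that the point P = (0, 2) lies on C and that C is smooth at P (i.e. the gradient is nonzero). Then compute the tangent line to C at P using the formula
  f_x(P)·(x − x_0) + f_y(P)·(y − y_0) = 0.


Tangent line at P: -4*x + 6*y - 12 = 0.

Step 1: f(0, 2) = 0, so P lies on C.
Step 2: partial derivatives
  f_x(x, y) = 2*x - y - 2, f_y(x, y) = -x + 4*y - 2.
  f_x(P) = -4, f_y(P) = 6 (gradient nonzero, so P is smooth).
Step 3: tangent line at P: -4·(x − 0) + 6·(y − 2) = 0.
Expanding: -4*x + 6*y - 12 = 0.


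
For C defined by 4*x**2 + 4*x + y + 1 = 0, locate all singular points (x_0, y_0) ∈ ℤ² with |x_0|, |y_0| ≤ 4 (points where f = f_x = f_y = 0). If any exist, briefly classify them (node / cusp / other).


No singular points in the scanned grid; C is smooth there.

Compute partial derivatives:
  f_x = 8*x + 4.
  f_y = 1.
f_y = 1 is a nonzero constant, so f_y never vanishes: no point (x, y) can satisfy f = f_x = f_y = 0. In particular no (x, y) ∈ {−4, ..., 4}² is singular; the curve is smooth.


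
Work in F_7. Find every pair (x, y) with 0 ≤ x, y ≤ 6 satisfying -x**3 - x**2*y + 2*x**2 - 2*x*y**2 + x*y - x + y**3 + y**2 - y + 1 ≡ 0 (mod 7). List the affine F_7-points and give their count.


Affine F_7-points: {(0, 4), (1, 1), (1, 6), (4, 0), (5, 3), (6, 4)}; count = 6.

For each of the 49 pairs (x, y) ∈ F_7², evaluate f(x, y) mod 7. Record the zeros.
  x = 0: [0↦1, 1↦2, 2↦4, 3↦6, 4↦0, 5↦6, 6↦2]  zeros at y ∈ {4}
  x = 1: [0↦1, 1↦0, 2↦3, 3↦2, 4↦3, 5↦5, 6↦0]  zeros at y ∈ {1, 6}
  x = 2: [0↦6, 1↦1, 2↦3, 3↦4, 4↦3, 5↦6, 6↦5]  zeros at y ∈ ∅
  x = 3: [0↦3, 1↦6, 2↦5, 3↦6, 4↦1, 5↦3, 6↦4]  zeros at y ∈ ∅
  x = 4: [0↦0, 1↦2, 2↦3, 3↦2, 4↦5, 5↦4, 6↦5]  zeros at y ∈ {0}
  x = 5: [0↦5, 1↦4, 2↦5, 3↦0, 4↦2, 5↦3, 6↦2]  zeros at y ∈ {3}
  x = 6: [0↦5, 1↦6, 2↦5, 3↦1, 4↦0, 5↦1, 6↦3]  zeros at y ∈ {4}
Collecting zeros: affine points = {(0, 4), (1, 1), (1, 6), (4, 0), (5, 3), (6, 4)}.
Total count |C(F_7)_aff| = 6.


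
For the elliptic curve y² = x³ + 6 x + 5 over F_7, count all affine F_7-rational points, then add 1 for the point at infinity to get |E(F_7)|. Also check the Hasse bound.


Affine points = {(2, 2), (2, 5), (3, 1), (3, 6), (4, 3), (4, 4)}; affine count = 6; |E(F_7)| = 7.

Discriminant check: Δ ∝ 4a³ + 27b² = 4·6³ + 27·5² = 4·216 + 27·25 ≡ 6 (mod 7). Nonzero ⇒ E is nonsingular.
For each x ∈ F_7, compute rhs = x³ + 6·x + 5 mod 7, then count y ∈ F_7 with y² ≡ rhs.
  x = 0: rhs = 5, matching y values: none (0 points).
  x = 1: rhs = 5, matching y values: none (0 points).
  x = 2: rhs = 4, matching y values: 2, 5 (2 points).
  x = 3: rhs = 1, matching y values: 1, 6 (2 points).
  x = 4: rhs = 2, matching y values: 3, 4 (2 points).
  x = 5: rhs = 6, matching y values: none (0 points).
  x = 6: rhs = 5, matching y values: none (0 points).
Total affine count: 6.
Full point count |E(F_7)| = 6 + 1 = 7.
Hasse bound: |7 − (7+1)| = |-1| = 1 ≤ 2√7 ≈ 5.2915 ✓.


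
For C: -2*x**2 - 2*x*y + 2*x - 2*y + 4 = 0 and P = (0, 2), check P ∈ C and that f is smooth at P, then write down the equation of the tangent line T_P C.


Tangent line at P: -2*x - 2*y + 4 = 0.

Step 1: f(0, 2) = 0, so P lies on C.
Step 2: partial derivatives
  f_x(x, y) = -4*x - 2*y + 2, f_y(x, y) = -2*x - 2.
  f_x(P) = -2, f_y(P) = -2 (gradient nonzero, so P is smooth).
Step 3: tangent line at P: -2·(x − 0) + -2·(y − 2) = 0.
Expanding: -2*x - 2*y + 4 = 0.


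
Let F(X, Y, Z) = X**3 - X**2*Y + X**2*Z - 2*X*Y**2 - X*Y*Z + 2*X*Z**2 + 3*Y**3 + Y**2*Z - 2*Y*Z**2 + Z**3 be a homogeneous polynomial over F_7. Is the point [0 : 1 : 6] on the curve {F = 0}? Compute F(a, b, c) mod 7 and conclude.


F(0,1,6) ≡ 6 (mod 7); P is NOT on the curve.

Evaluate F(0, 1, 6) term-by-term (mod 7).
  X**3 ↦ 1·0·1·1 = 0
  -X**2*Y ↦ -1·0·1·1 = 0
  X**2*Z ↦ 1·0·1·6 = 0
  -2*X*Y**2 ↦ -2·0·1·1 = 0
  -X*Y*Z ↦ -1·0·1·6 = 0
  2*X*Z**2 ↦ 2·0·1·36 = 0
  3*Y**3 ↦ 3·1·1·1 = 3
  Y**2*Z ↦ 1·1·1·6 = 6
  -2*Y*Z**2 ↦ -2·1·1·36 = -72
  Z**3 ↦ 1·1·1·216 = 216
Sum: F(0, 1, 6) = (0) + (0) + (0) + (0) + (0) + (0) + (3) + (6) + (-72) + (216) = 153.
Reducing mod 7: 153 ≡ 6 (mod 7).
Since F(a, b, c) ≡ 6 ≠ 0 (mod 7), P does NOT lie on the curve.


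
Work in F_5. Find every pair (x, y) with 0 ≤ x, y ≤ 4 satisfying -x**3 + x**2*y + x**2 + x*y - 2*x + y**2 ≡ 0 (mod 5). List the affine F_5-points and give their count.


Affine F_5-points: {(0, 0), (3, 4), (4, 1), (4, 4)}; count = 4.

For each of the 25 pairs (x, y) ∈ F_5², evaluate f(x, y) mod 5. Record the zeros.
  x = 0: [0↦0, 1↦1, 2↦4, 3↦4, 4↦1]  zeros at y ∈ {0}
  x = 1: [0↦3, 1↦1, 2↦1, 3↦3, 4↦2]  zeros at y ∈ ∅
  x = 2: [0↦2, 1↦4, 2↦3, 3↦4, 4↦2]  zeros at y ∈ ∅
  x = 3: [0↦1, 1↦4, 2↦4, 3↦1, 4↦0]  zeros at y ∈ {4}
  x = 4: [0↦4, 1↦0, 2↦3, 3↦3, 4↦0]  zeros at y ∈ {1, 4}
Collecting zeros: affine points = {(0, 0), (3, 4), (4, 1), (4, 4)}.
Total count |C(F_5)_aff| = 4.


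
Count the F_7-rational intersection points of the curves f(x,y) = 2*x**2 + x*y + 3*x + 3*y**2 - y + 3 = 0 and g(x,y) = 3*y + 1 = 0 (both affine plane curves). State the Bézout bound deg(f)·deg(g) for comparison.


Common zeros: ∅; count = 0; Bézout bound = 2.

deg(f) = 2, deg(g) = 1, so Bézout bound = 2.
Scan x ∈ F_7. For each x, list the y ∈ F_7 with f(x, y) ≡ 0 and those with g(x, y) ≡ 0 (mod 7); the common zeros in that column are the intersection.
  x = 0: f ≡ 0 at y ∈ {6}; g ≡ 0 at y ∈ {2}; common: ∅.
  x = 1: f ≡ 0 at y ∈ {3, 4}; g ≡ 0 at y ∈ {2}; common: ∅.
  x = 2: f ≡ 0 at y ∈ {1}; g ≡ 0 at y ∈ {2}; common: ∅.
  x = 3: f ≡ 0 at y ∈ {1, 3}; g ≡ 0 at y ∈ {2}; common: ∅.
  x = 4: f ≡ 0 at y ∈ ∅; g ≡ 0 at y ∈ {2}; common: ∅.
  x = 5: f ≡ 0 at y ∈ ∅; g ≡ 0 at y ∈ {2}; common: ∅.
  x = 6: f ≡ 0 at y ∈ {4, 6}; g ≡ 0 at y ∈ {2}; common: ∅.
Collecting: common zeros = ∅, so the count is 0.
Comparison with the Bézout bound: 0 ≤ 2 = deg(f)·deg(g), as expected for curves with no common component (the affine F_7-count falls short of the bound because intersections may lie at infinity, over extension fields, or carry multiplicity).


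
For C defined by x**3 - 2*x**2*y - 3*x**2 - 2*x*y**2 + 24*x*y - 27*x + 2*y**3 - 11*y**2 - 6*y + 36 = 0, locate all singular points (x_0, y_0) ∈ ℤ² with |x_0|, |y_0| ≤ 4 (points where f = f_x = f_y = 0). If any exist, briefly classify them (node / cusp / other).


Singular points: {(3, 3)}; classification: cusp.

Compute partial derivatives:
  f_x = 3*x**2 - 4*x*y - 6*x - 2*y**2 + 24*y - 27.
  f_y = -2*x**2 - 4*x*y + 24*x + 6*y**2 - 22*y - 6.
Scan x_0 ∈ {−4, ..., 4}. For each x_0, f_y(x_0, y) is a polynomial in y; find its integer roots y ∈ {−4, ..., 4}, then test f_x and f at those candidates.
  x = -4: f_y(-4, y) = 6*y**2 - 6*y - 134; no integer root y with |y| ≤ 4.
  x = -3: f_y(-3, y) = 6*y**2 - 10*y - 96; no integer root y with |y| ≤ 4.
  x = -2: f_y(-2, y) = 6*y**2 - 14*y - 62; no integer root y with |y| ≤ 4.
  x = -1: f_y(-1, y) = 6*y**2 - 18*y - 32; no integer root y with |y| ≤ 4.
  x = 0: f_y(0, y) = 6*y**2 - 22*y - 6; no integer root y with |y| ≤ 4.
  x = 1: f_y(1, y) = 6*y**2 - 26*y + 16; no integer root y with |y| ≤ 4.
  x = 2: f_y(2, y) = 6*y**2 - 30*y + 34; no integer root y with |y| ≤ 4.
  x = 3: f_y(3, y) = 6*y**2 - 34*y + 48; vanishes at y ∈ {3}. (3, 3): f_x = 0, f = 0 — SINGULAR.
  x = 4: f_y(4, y) = 6*y**2 - 38*y + 58; no integer root y with |y| ≤ 4.
Only singular point on the grid: (3, 3).
Classify: substitute x = 3 + u, y = 3 + v and expand: f = u**3 - 2*u**2*v - 2*u*v**2 + 2*v**3 + v**2.
No constant or linear terms (consistent with a singular point). Quadratic part: v**2. Cubic part: u**3 - 2*u**2*v - 2*u*v**2 + 2*v**3.
The quadratic part v**2 is a perfect square, so there is a single (double) tangent line v = 0, i.e. y = 3. Restricting the cubic part to that line (v = 0) leaves u**3 ≠ 0, so f is not divisible by v and the branch is v² ≈ -u**3 to lowest order — this is a cusp.
Classification: cusp.


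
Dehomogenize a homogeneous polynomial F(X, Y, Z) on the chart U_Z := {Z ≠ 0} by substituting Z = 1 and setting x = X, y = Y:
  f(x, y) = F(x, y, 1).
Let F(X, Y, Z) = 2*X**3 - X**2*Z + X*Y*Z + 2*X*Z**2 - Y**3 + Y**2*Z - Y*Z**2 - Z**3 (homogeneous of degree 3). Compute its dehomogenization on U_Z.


f(x, y) = 2*x**3 - x**2 + x*y + 2*x - y**3 + y**2 - y - 1

On U_Z we set Z = 1. Each monomial c·X^i·Y^j·Z^k in F becomes c·x^i·y^j·1^k = c·x^i·y^j.
Substituting Z = 1: F(X, Y, 1) = 2*x**3 - x**2 + x*y + 2*x - y**3 + y**2 - y - 1.
Note: deg(f) ≤ deg(F) = 3; strict inequality happens when F is divisible by Z (lost terms).


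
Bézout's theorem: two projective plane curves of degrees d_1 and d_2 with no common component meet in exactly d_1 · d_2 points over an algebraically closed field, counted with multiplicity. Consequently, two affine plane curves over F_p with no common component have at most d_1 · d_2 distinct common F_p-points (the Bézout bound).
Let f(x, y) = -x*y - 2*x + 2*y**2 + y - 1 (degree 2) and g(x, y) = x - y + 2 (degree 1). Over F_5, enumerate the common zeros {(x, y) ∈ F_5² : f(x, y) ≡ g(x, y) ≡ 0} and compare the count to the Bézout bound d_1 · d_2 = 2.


Common zeros: {(1, 3), (4, 1)}; count = 2; Bézout bound = 2.

deg(f) = 2, deg(g) = 1, so Bézout bound = 2.
Scan x ∈ F_5. For each x, list the y ∈ F_5 with f(x, y) ≡ 0 and those with g(x, y) ≡ 0 (mod 5); the common zeros in that column are the intersection.
  x = 0: f ≡ 0 at y ∈ {3, 4}; g ≡ 0 at y ∈ {2}; common: ∅.
  x = 1: f ≡ 0 at y ∈ {2, 3}; g ≡ 0 at y ∈ {3}; common: {3}.
  x = 2: f ≡ 0 at y ∈ {0, 3}; g ≡ 0 at y ∈ {4}; common: ∅.
  x = 3: f ≡ 0 at y ∈ {3}; g ≡ 0 at y ∈ {0}; common: ∅.
  x = 4: f ≡ 0 at y ∈ {1, 3}; g ≡ 0 at y ∈ {1}; common: {1}.
Collecting: common zeros = {(1, 3), (4, 1)}, so the count is 2.
Comparison with the Bézout bound: 2 ≤ 2 = deg(f)·deg(g), as expected for curves with no common component (the bound is attained).


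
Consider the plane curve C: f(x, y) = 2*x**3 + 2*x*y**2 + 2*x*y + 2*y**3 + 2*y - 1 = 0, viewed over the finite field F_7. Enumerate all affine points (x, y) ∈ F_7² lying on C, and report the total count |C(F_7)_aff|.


Affine F_7-points: {(0, 5), (2, 4), (3, 6), (4, 1), (5, 1), (5, 2), (5, 6), (6, 6)}; count = 8.

For each of the 49 pairs (x, y) ∈ F_7², evaluate f(x, y) mod 7. Record the zeros.
  x = 0: [0↦6, 1↦3, 2↦5, 3↦3, 4↦2, 5↦0, 6↦2]  zeros at y ∈ {5}
  x = 1: [0↦1, 1↦2, 2↦5, 3↦1, 4↦2, 5↦6, 6↦4]  zeros at y ∈ ∅
  x = 2: [0↦1, 1↦6, 2↦3, 3↦4, 4↦0, 5↦3, 6↦4]  zeros at y ∈ {4}
  x = 3: [0↦4, 1↦6, 2↦4, 3↦3, 4↦1, 5↦3, 6↦0]  zeros at y ∈ {6}
  x = 4: [0↦1, 1↦0, 2↦6, 3↦3, 4↦3, 5↦4, 6↦4]  zeros at y ∈ {1}
  x = 5: [0↦4, 1↦0, 2↦0, 3↦2, 4↦4, 5↦4, 6↦0]  zeros at y ∈ {1, 2, 6}
  x = 6: [0↦4, 1↦4, 2↦5, 3↦5, 4↦2, 5↦1, 6↦0]  zeros at y ∈ {6}
Collecting zeros: affine points = {(0, 5), (2, 4), (3, 6), (4, 1), (5, 1), (5, 2), (5, 6), (6, 6)}.
Total count |C(F_7)_aff| = 8.


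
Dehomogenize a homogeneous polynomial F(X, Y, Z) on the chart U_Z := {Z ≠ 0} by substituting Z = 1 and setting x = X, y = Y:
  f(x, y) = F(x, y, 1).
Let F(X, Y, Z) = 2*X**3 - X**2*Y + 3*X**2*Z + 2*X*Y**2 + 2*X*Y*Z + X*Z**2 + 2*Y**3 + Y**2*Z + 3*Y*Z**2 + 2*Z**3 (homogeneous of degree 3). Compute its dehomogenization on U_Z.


f(x, y) = 2*x**3 - x**2*y + 3*x**2 + 2*x*y**2 + 2*x*y + x + 2*y**3 + y**2 + 3*y + 2

On U_Z we set Z = 1. Each monomial c·X^i·Y^j·Z^k in F becomes c·x^i·y^j·1^k = c·x^i·y^j.
Substituting Z = 1: F(X, Y, 1) = 2*x**3 - x**2*y + 3*x**2 + 2*x*y**2 + 2*x*y + x + 2*y**3 + y**2 + 3*y + 2.
Note: deg(f) ≤ deg(F) = 3; strict inequality happens when F is divisible by Z (lost terms).


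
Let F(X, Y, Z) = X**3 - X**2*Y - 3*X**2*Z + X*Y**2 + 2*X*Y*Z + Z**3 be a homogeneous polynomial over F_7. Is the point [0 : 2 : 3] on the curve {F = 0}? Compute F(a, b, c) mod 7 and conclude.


F(0,2,3) ≡ 6 (mod 7); P is NOT on the curve.

Evaluate F(0, 2, 3) term-by-term (mod 7).
  X**3 ↦ 1·0·1·1 = 0
  -X**2*Y ↦ -1·0·2·1 = 0
  -3*X**2*Z ↦ -3·0·1·3 = 0
  X*Y**2 ↦ 1·0·4·1 = 0
  2*X*Y*Z ↦ 2·0·2·3 = 0
  Z**3 ↦ 1·1·1·27 = 27
Sum: F(0, 2, 3) = (0) + (0) + (0) + (0) + (0) + (27) = 27.
Reducing mod 7: 27 ≡ 6 (mod 7).
Since F(a, b, c) ≡ 6 ≠ 0 (mod 7), P does NOT lie on the curve.


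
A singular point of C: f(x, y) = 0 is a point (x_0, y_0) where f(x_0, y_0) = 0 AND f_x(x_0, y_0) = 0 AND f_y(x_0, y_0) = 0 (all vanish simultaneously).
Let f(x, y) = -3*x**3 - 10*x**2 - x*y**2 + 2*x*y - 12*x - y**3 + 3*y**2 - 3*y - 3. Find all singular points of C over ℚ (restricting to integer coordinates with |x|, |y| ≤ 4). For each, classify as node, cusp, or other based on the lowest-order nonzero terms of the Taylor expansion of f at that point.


Singular points: {(-1, 1)}; classification: node.

Compute partial derivatives:
  f_x = -9*x**2 - 20*x - y**2 + 2*y - 12.
  f_y = -2*x*y + 2*x - 3*y**2 + 6*y - 3.
Scan x_0 ∈ {−4, ..., 4}. For each x_0, f_y(x_0, y) is a polynomial in y; find its integer roots y ∈ {−4, ..., 4}, then test f_x and f at those candidates.
  x = -4: f_y(-4, y) = -3*y**2 + 14*y - 11; vanishes at y ∈ {1}. (-4, 1): f_x = -75 ≠ 0.
  x = -3: f_y(-3, y) = -3*y**2 + 12*y - 9; vanishes at y ∈ {1, 3}. (-3, 1): f_x = -32 ≠ 0; (-3, 3): f_x = -36 ≠ 0.
  x = -2: f_y(-2, y) = -3*y**2 + 10*y - 7; vanishes at y ∈ {1}. (-2, 1): f_x = -7 ≠ 0.
  x = -1: f_y(-1, y) = -3*y**2 + 8*y - 5; vanishes at y ∈ {1}. (-1, 1): f_x = 0, f = 0 — SINGULAR.
  x = 0: f_y(0, y) = -3*y**2 + 6*y - 3; vanishes at y ∈ {1}. (0, 1): f_x = -11 ≠ 0.
  x = 1: f_y(1, y) = -3*y**2 + 4*y - 1; vanishes at y ∈ {1}. (1, 1): f_x = -40 ≠ 0.
  x = 2: f_y(2, y) = -3*y**2 + 2*y + 1; vanishes at y ∈ {1}. (2, 1): f_x = -87 ≠ 0.
  x = 3: f_y(3, y) = 3 - 3*y**2; vanishes at y ∈ {-1, 1}. (3, -1): f_x = -156 ≠ 0; (3, 1): f_x = -152 ≠ 0.
  x = 4: f_y(4, y) = -3*y**2 - 2*y + 5; vanishes at y ∈ {1}. (4, 1): f_x = -235 ≠ 0.
Only singular point on the grid: (-1, 1).
Classify: substitute x = -1 + u, y = 1 + v and expand: f = -3*u**3 - u**2 - u*v**2 - v**3 + v**2.
No constant or linear terms (consistent with a singular point). Quadratic part: -u**2 + v**2. Cubic part: -3*u**3 - u*v**2 - v**3.
The quadratic part v**2 - u**2 = (v − u)(v + u) splits into two distinct linear factors, so there are two distinct tangent lines y − 1 = ±(x − -1) — this is a node (ordinary double point).
Classification: node.


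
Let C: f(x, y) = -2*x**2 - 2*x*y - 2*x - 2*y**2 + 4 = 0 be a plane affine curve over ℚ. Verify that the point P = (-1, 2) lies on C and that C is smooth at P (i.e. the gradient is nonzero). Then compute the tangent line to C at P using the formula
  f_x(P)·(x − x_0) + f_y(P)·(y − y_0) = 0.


Tangent line at P: -2*x - 6*y + 10 = 0.

Step 1: f(-1, 2) = 0, so P lies on C.
Step 2: partial derivatives
  f_x(x, y) = -4*x - 2*y - 2, f_y(x, y) = -2*x - 4*y.
  f_x(P) = -2, f_y(P) = -6 (gradient nonzero, so P is smooth).
Step 3: tangent line at P: -2·(x − -1) + -6·(y − 2) = 0.
Expanding: -2*x - 6*y + 10 = 0.


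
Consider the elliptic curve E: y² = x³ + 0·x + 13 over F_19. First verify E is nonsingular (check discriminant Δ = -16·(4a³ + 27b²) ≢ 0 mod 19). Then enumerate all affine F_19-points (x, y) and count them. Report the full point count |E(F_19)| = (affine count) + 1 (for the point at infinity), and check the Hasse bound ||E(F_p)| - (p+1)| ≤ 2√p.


Affine points = {(4, 1), (4, 18), (5, 9), (5, 10), (6, 1), (6, 18), (9, 1), (9, 18), (10, 5), (10, 14), (13, 5), (13, 14), (15, 5), (15, 14), (16, 9), (16, 10), (17, 9), (17, 10)}; affine count = 18; |E(F_19)| = 19.

Discriminant check: Δ ∝ 4a³ + 27b² = 4·0³ + 27·13² = 4·0 + 27·169 ≡ 3 (mod 19). Nonzero ⇒ E is nonsingular.
For each x ∈ F_19, compute rhs = x³ + 0·x + 13 mod 19, then count y ∈ F_19 with y² ≡ rhs.
  x = 0: rhs = 13, matching y values: none (0 points).
  x = 1: rhs = 14, matching y values: none (0 points).
  x = 2: rhs = 2, matching y values: none (0 points).
  x = 3: rhs = 2, matching y values: none (0 points).
  x = 4: rhs = 1, matching y values: 1, 18 (2 points).
  x = 5: rhs = 5, matching y values: 9, 10 (2 points).
  x = 6: rhs = 1, matching y values: 1, 18 (2 points).
  x = 7: rhs = 14, matching y values: none (0 points).
  x = 8: rhs = 12, matching y values: none (0 points).
  x = 9: rhs = 1, matching y values: 1, 18 (2 points).
  x = 10: rhs = 6, matching y values: 5, 14 (2 points).
  x = 11: rhs = 14, matching y values: none (0 points).
  x = 12: rhs = 12, matching y values: none (0 points).
  x = 13: rhs = 6, matching y values: 5, 14 (2 points).
  x = 14: rhs = 2, matching y values: none (0 points).
  x = 15: rhs = 6, matching y values: 5, 14 (2 points).
  x = 16: rhs = 5, matching y values: 9, 10 (2 points).
  x = 17: rhs = 5, matching y values: 9, 10 (2 points).
  x = 18: rhs = 12, matching y values: none (0 points).
Total affine count: 18.
Full point count |E(F_19)| = 18 + 1 = 19.
Hasse bound: |19 − (19+1)| = |-1| = 1 ≤ 2√19 ≈ 8.7178 ✓.


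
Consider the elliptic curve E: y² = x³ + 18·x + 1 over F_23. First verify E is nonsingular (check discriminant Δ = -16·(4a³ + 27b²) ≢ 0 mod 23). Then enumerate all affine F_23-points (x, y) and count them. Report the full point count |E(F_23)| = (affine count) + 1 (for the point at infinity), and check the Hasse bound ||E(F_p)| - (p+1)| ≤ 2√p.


Affine points = {(0, 1), (0, 22), (3, 6), (3, 17), (5, 3), (5, 20), (6, 7), (6, 16), (8, 6), (8, 17), (9, 8), (9, 15), (10, 10), (10, 13), (11, 9), (11, 14), (12, 6), (12, 17), (15, 9), (15, 14), (18, 4), (18, 19), (19, 7), (19, 16), (20, 9), (20, 14), (21, 7), (21, 16)}; affine count = 28; |E(F_23)| = 29.

Discriminant check: Δ ∝ 4a³ + 27b² = 4·18³ + 27·1² = 4·5832 + 27·1 ≡ 10 (mod 23). Nonzero ⇒ E is nonsingular.
For each x ∈ F_23, compute rhs = x³ + 18·x + 1 mod 23, then count y ∈ F_23 with y² ≡ rhs.
  x = 0: rhs = 1, matching y values: 1, 22 (2 points).
  x = 1: rhs = 20, matching y values: none (0 points).
  x = 2: rhs = 22, matching y values: none (0 points).
  x = 3: rhs = 13, matching y values: 6, 17 (2 points).
  x = 4: rhs = 22, matching y values: none (0 points).
  x = 5: rhs = 9, matching y values: 3, 20 (2 points).
  x = 6: rhs = 3, matching y values: 7, 16 (2 points).
  x = 7: rhs = 10, matching y values: none (0 points).
  x = 8: rhs = 13, matching y values: 6, 17 (2 points).
  x = 9: rhs = 18, matching y values: 8, 15 (2 points).
  x = 10: rhs = 8, matching y values: 10, 13 (2 points).
  x = 11: rhs = 12, matching y values: 9, 14 (2 points).
  x = 12: rhs = 13, matching y values: 6, 17 (2 points).
  x = 13: rhs = 17, matching y values: none (0 points).
  x = 14: rhs = 7, matching y values: none (0 points).
  x = 15: rhs = 12, matching y values: 9, 14 (2 points).
  x = 16: rhs = 15, matching y values: none (0 points).
  x = 17: rhs = 22, matching y values: none (0 points).
  x = 18: rhs = 16, matching y values: 4, 19 (2 points).
  x = 19: rhs = 3, matching y values: 7, 16 (2 points).
  x = 20: rhs = 12, matching y values: 9, 14 (2 points).
  x = 21: rhs = 3, matching y values: 7, 16 (2 points).
  x = 22: rhs = 5, matching y values: none (0 points).
Total affine count: 28.
Full point count |E(F_23)| = 28 + 1 = 29.
Hasse bound: |29 − (23+1)| = |5| = 5 ≤ 2√23 ≈ 9.5917 ✓.
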